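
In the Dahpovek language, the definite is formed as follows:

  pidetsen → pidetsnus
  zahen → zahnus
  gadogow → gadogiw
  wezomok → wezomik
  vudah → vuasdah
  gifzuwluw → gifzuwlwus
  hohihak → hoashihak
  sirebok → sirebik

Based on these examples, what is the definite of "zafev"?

zafvus

gadogow and gifzuwluw both end in -w yet inflect differently (gadogiw, gifzuwlwus), so the final letter is not what conditions the rule; the last vowel is.
"zafev" has last vowel 'e'. The stems whose last vowel is 'e' (pidetsen → pidetsnus, zahen → zahnus) delete the last vowel and add -us.
The other patterns: stems whose last vowel is 'o' change the last vowel to 'i'; stems whose last vowel is 'a' insert -as- after the first vowel.
So zafev → zafvus.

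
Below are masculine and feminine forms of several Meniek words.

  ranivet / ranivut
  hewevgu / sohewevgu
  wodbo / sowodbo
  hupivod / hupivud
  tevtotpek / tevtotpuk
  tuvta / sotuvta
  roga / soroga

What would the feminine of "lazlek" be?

lazluk

wodbo and hupivod both have last vowel 'o' yet inflect differently (sowodbo, hupivud), so the last vowel is not what conditions the rule; whether the stem ends in a vowel or a consonant is.
"lazlek" ends in a consonant. The stems ending in a consonant (tevtotpek → tevtotpuk, hupivod → hupivud, ranivet → ranivut) change the last vowel to 'u'.
The other pattern: stems ending in a vowel add the prefix so-.
So lazlek → lazluk.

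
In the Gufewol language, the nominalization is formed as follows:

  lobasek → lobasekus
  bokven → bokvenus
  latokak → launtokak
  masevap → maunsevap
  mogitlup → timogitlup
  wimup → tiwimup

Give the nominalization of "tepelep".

tepelepus

lobasek and latokak both end in -k yet inflect differently (lobasekus, launtokak), so the final letter is not what conditions the rule; the last vowel is.
"tepelep" has last vowel 'e'. The stems whose last vowel is 'e' (lobasek → lobasekus, bokven → bokvenus) add -us.
The other patterns: stems whose last vowel is 'a' insert -un- after the first vowel; stems whose last vowel is 'u' add the prefix ti-.
So tepelep → tepelepus.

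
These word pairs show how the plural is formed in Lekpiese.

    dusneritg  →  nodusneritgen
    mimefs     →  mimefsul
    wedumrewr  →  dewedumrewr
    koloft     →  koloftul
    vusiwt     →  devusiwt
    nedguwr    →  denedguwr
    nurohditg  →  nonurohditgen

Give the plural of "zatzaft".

vusiwt and koloft both end in -t yet inflect differently (devusiwt, koloftul), so the final letter is not what conditions the rule; the second-to-last letter is.
"zatzaft" has second-to-last letter 'f'. The stems whose second-to-last letter is 'f' (mimefs → mimefsul, koloft → koloftul) add -ul.
The other patterns: stems whose second-to-last letter is 'w' add the prefix de-; stems whose second-to-last letter is 't' add no- … -en around the stem.
So zatzaft → zatzaftul.

zatzaftul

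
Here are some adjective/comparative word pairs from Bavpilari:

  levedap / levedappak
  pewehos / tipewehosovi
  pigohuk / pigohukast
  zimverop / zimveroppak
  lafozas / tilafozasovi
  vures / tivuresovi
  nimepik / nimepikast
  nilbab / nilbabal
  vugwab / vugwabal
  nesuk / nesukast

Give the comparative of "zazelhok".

levedap and lafozas both have last vowel 'a' yet inflect differently (levedappak, tilafozasovi), so the last vowel is not what conditions the rule; the final letter is.
"zazelhok" ends in -k. The stems ending in -k (nimepik → nimepikast, pigohuk → pigohukast, nesuk → nesukast) add -ast.
The other patterns: stems ending in -p double the final consonant and add -ak; stems ending in -s add ti- … -ovi around the stem; stems ending in -b add -al.
So zazelhok → zazelhokast.

zazelhokast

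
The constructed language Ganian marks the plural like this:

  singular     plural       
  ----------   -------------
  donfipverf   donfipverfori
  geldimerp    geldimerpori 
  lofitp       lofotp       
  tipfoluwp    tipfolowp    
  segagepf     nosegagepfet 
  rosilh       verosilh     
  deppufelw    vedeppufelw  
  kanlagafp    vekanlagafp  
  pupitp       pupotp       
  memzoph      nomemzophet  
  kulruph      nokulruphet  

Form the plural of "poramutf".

poramotf

kanlagafp and geldimerp both end in -p yet inflect differently (vekanlagafp, geldimerpori), so the final letter is not what conditions the rule; the second-to-last letter is.
"poramutf" has second-to-last letter 't'. The stems whose second-to-last letter is 't' (pupitp → pupotp, lofitp → lofotp) change the last vowel to 'o'.
So poramutf → poramotf.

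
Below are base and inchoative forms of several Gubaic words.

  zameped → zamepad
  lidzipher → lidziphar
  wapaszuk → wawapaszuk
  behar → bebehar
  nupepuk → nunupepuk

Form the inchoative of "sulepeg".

sulepag

lidzipher and behar both end in -r yet inflect differently (lidziphar, bebehar), so the final letter is not what conditions the rule; the last vowel is.
"sulepeg" has last vowel 'e'. The stems whose last vowel is 'e' (zameped → zamepad, lidzipher → lidziphar) change the last vowel to 'a'.
The other pattern: stems whose last vowel is 'a' or 'u' repeat the first consonant+vowel as a prefix.
So sulepeg → sulepag.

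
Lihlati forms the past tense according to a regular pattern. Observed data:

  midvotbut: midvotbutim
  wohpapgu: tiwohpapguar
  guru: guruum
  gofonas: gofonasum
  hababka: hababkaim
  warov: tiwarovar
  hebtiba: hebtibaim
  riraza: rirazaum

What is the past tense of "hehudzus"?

hehudzusim

"hehudzus" begins with h-. The stems beginning with h- (hebtiba → hebtibaim, hababka → hababkaim) add -im.
The other patterns: stems beginning with w- add ti- … -ar around the stem; stems beginning with g- or r- add -um.
So hehudzus → hehudzusim.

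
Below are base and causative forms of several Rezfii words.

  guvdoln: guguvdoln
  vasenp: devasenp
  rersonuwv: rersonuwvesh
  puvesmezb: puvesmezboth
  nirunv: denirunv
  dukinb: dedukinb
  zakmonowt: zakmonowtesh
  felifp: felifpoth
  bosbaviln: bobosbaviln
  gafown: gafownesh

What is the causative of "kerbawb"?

kerbawbesh

"kerbawb" has second-to-last letter 'w'. The stems whose second-to-last letter is 'w' (gafown → gafownesh, rersonuwv → rersonuwvesh, zakmonowt → zakmonowtesh) add -esh.
The other patterns: stems whose second-to-last letter is 'n' add the prefix de-; stems whose second-to-last letter is 'l' repeat the first consonant+vowel as a prefix; stems whose second-to-last letter is 'f' or 'z' add -oth.
So kerbawb → kerbawbesh.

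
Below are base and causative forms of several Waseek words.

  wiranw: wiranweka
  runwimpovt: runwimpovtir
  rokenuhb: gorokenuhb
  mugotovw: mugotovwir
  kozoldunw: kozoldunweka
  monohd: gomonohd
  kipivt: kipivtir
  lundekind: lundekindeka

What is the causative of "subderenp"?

monohd and lundekind both end in -d yet inflect differently (gomonohd, lundekindeka), so the final letter is not what conditions the rule; the second-to-last letter is.
"subderenp" has second-to-last letter 'n'. The stems whose second-to-last letter is 'n' (lundekind → lundekindeka, kozoldunw → kozoldunweka, wiranw → wiranweka) add -eka.
The other patterns: stems whose second-to-last letter is 'h' add the prefix go-; stems whose second-to-last letter is 'v' add -ir.
So subderenp → subderenpeka.

subderenpeka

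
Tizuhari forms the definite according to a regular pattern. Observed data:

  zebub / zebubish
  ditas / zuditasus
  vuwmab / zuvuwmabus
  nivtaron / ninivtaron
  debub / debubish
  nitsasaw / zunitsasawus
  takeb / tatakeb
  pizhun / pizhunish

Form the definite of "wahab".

zebub and vuwmab both end in -b yet inflect differently (zebubish, zuvuwmabus), so the final letter is not what conditions the rule; the last vowel is.
"wahab" has last vowel 'a'. The stems whose last vowel is 'a' (nitsasaw → zunitsasawus, ditas → zuditasus, vuwmab → zuvuwmabus) add zu- … -us around the stem.
The other patterns: stems whose last vowel is 'u' add -ish; stems whose last vowel is 'e' or 'o' repeat the first consonant+vowel as a prefix.
So wahab → zuwahabus.

zuwahabus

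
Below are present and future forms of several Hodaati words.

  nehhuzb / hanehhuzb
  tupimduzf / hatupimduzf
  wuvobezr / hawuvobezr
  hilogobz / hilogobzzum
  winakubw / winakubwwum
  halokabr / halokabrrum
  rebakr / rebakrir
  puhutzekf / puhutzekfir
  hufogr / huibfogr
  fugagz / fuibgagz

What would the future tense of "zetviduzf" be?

wuvobezr and halokabr both end in -r yet inflect differently (hawuvobezr, halokabrrum), so the final letter is not what conditions the rule; the second-to-last letter is.
"zetviduzf" has second-to-last letter 'z'. The stems whose second-to-last letter is 'z' (nehhuzb → hanehhuzb, tupimduzf → hatupimduzf, wuvobezr → hawuvobezr) add the prefix ha-.
The other patterns: stems whose second-to-last letter is 'b' double the final consonant and add -um; stems whose second-to-last letter is 'k' add -ir; stems whose second-to-last letter is 'g' insert -ib- after the first vowel.
So zetviduzf → hazetviduzf.

hazetviduzf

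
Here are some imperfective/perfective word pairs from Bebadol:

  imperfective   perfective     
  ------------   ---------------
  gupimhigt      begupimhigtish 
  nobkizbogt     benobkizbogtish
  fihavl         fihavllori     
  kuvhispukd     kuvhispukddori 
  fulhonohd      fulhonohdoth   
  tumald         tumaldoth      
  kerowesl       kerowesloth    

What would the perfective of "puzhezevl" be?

puzhezevllori

"puzhezevl" has second-to-last letter 'v'. The one such stem in the data (fihavl → fihavllori) doubles the final consonant and adds -ori (as does kuvhispukd), so the same rule applies.
So puzhezevl → puzhezevllori.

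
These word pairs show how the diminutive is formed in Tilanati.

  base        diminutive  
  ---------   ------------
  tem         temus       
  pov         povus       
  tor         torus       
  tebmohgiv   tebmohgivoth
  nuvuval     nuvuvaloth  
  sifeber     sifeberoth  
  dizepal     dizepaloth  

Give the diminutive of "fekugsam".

fekugsamoth

pov and tebmohgiv both end in -v yet inflect differently (povus, tebmohgivoth), so the final letter is not what conditions the rule; the number of vowels is.
"fekugsam" has 3 vowels. The stems with 3 vowels (tebmohgiv → tebmohgivoth, nuvuval → nuvuvaloth, sifeber → sifeberoth) add -oth.
The other pattern: stems with 1 vowel add -us.
So fekugsam → fekugsamoth.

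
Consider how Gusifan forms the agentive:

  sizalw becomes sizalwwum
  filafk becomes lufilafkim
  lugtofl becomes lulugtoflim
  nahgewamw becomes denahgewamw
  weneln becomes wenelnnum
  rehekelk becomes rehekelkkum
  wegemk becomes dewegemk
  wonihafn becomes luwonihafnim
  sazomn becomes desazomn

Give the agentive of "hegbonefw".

weneln and wonihafn both end in -n yet inflect differently (wenelnnum, luwonihafnim), so the final letter is not what conditions the rule; the second-to-last letter is.
"hegbonefw" has second-to-last letter 'f'. The stems whose second-to-last letter is 'f' (wonihafn → luwonihafnim, lugtofl → lulugtoflim, filafk → lufilafkim) add lu- … -im around the stem.
So hegbonefw → luhegbonefwim.

luhegbonefwim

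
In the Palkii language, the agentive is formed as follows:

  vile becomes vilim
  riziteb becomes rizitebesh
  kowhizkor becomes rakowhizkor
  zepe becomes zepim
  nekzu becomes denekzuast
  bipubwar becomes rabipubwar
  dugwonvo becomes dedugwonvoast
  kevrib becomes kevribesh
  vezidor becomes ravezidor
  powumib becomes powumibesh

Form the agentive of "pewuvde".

pewuvdim

vile and riziteb both have last vowel 'e' yet inflect differently (vilim, rizitebesh), so the last vowel is not what conditions the rule; the final letter is.
"pewuvde" ends in -e. The stems ending in -e (vile → vilim, zepe → zepim) drop the final letter and add -im.
The other patterns: stems ending in -r add the prefix ra-; stems ending in -b add -esh; stems ending in -o or -u add de- … -ast around the stem.
So pewuvde → pewuvdim.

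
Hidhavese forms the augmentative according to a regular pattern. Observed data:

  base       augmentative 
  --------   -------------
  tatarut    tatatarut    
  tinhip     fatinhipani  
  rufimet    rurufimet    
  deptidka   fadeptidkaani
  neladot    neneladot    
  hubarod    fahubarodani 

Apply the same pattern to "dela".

fadelaani

neladot and hubarod both have last vowel 'o' yet inflect differently (neneladot, fahubarodani), so the last vowel is not what conditions the rule; the final letter is.
"dela" ends in -a. The one such stem in the data (deptidka → fadeptidkaani) adds fa- … -ani around the stem, so the same rule applies.
The other pattern: stems ending in -t repeat the first consonant+vowel as a prefix.
So dela → fadelaani.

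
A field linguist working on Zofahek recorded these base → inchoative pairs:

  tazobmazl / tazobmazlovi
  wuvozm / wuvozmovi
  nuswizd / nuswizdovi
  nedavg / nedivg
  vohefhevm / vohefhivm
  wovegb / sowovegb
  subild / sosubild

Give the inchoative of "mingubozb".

mingubozbovi

"mingubozb" has second-to-last letter 'z'. The stems whose second-to-last letter is 'z' (tazobmazl → tazobmazlovi, wuvozm → wuvozmovi, nuswizd → nuswizdovi) add -ovi.
The other patterns: stems whose second-to-last letter is 'v' change the last vowel to 'i'; stems whose second-to-last letter is 'g' or 'l' add the prefix so-.
So mingubozb → mingubozbovi.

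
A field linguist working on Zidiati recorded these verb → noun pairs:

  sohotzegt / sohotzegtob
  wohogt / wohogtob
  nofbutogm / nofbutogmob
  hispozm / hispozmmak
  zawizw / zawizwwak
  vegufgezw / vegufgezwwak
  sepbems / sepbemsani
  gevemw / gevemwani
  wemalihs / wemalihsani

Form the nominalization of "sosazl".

nofbutogm and hispozm both end in -m yet inflect differently (nofbutogmob, hispozmmak), so the final letter is not what conditions the rule; the second-to-last letter is.
"sosazl" has second-to-last letter 'z'. The stems whose second-to-last letter is 'z' (hispozm → hispozmmak, zawizw → zawizwwak, vegufgezw → vegufgezwwak) double the final consonant and add -ak.
So sosazl → sosazllak.

sosazllak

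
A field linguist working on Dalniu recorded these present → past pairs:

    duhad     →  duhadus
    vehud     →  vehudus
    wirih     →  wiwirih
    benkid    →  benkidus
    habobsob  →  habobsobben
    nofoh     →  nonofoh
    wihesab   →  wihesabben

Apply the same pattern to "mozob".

mozobben

wirih and benkid both have last vowel 'i' yet inflect differently (wiwirih, benkidus), so the last vowel is not what conditions the rule; the final letter is.
"mozob" ends in -b. The stems ending in -b (habobsob → habobsobben, wihesab → wihesabben) double the final consonant and add -en.
The other patterns: stems ending in -h repeat the first consonant+vowel as a prefix; stems ending in -d add -us.
So mozob → mozobben.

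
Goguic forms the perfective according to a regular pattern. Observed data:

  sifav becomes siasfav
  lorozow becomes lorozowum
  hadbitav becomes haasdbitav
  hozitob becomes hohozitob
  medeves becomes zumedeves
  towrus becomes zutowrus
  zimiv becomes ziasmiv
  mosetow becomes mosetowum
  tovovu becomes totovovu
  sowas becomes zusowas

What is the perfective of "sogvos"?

"sogvos" ends in -s. The stems ending in -s (medeves → zumedeves, sowas → zusowas, towrus → zutowrus) add the prefix zu-.
So sogvos → zusogvos.

zusogvos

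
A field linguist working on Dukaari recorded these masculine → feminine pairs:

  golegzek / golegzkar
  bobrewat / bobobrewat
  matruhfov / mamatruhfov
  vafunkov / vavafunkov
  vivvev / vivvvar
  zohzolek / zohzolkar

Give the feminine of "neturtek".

neturtkar

vivvev and vafunkov both end in -v yet inflect differently (vivvvar, vavafunkov), so the final letter is not what conditions the rule; the last vowel is.
"neturtek" has last vowel 'e'. The stems whose last vowel is 'e' (zohzolek → zohzolkar, golegzek → golegzkar, vivvev → vivvvar) delete the last vowel and add -ar.
The other pattern: stems whose last vowel is 'a' or 'o' repeat the first consonant+vowel as a prefix.
So neturtek → neturtkar.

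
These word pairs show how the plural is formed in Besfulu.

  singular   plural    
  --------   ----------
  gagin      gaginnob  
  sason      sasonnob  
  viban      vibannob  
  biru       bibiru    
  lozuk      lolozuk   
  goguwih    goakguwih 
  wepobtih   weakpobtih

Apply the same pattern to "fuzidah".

gagin and goguwih both have last vowel 'i' yet inflect differently (gaginnob, goakguwih), so the last vowel is not what conditions the rule; the final letter is.
"fuzidah" ends in -h. The stems ending in -h (goguwih → goakguwih, wepobtih → weakpobtih) insert -ak- after the first vowel.
The other patterns: stems ending in -n double the final consonant and add -ob; stems ending in -k or -u repeat the first consonant+vowel as a prefix.
So fuzidah → fuakzidah.

fuakzidah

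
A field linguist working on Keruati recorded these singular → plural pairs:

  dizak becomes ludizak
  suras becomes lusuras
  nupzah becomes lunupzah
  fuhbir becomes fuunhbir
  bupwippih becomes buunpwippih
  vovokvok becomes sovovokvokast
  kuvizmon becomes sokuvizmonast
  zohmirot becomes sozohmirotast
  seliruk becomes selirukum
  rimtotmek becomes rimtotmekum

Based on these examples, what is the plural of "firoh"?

sofirohast

"firoh" has last vowel 'o'. The stems whose last vowel is 'o' (vovokvok → sovovokvokast, kuvizmon → sokuvizmonast, zohmirot → sozohmirotast) add so- … -ast around the stem.
The other patterns: stems whose last vowel is 'a' add the prefix lu-; stems whose last vowel is 'i' insert -un- after the first vowel; stems whose last vowel is 'e' or 'u' add -um.
So firoh → sofirohast.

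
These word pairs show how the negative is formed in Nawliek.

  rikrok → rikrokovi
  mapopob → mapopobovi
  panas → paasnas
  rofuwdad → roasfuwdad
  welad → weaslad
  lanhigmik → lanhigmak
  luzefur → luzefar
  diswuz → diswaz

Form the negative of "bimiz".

bimaz

rikrok and lanhigmik both end in -k yet inflect differently (rikrokovi, lanhigmak), so the final letter is not what conditions the rule; the last vowel is.
"bimiz" has last vowel 'i'. The one such stem in the data (lanhigmik → lanhigmak) changes the last vowel to 'a' (as do luzefur, diswuz), so the same rule applies.
The other patterns: stems whose last vowel is 'o' add -ovi; stems whose last vowel is 'a' insert -as- after the first vowel.
So bimiz → bimaz.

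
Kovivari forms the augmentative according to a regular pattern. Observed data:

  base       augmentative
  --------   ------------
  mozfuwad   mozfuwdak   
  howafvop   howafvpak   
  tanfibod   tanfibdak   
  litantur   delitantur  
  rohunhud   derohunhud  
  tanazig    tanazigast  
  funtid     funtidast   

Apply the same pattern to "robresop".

robrespak

"robresop" has last vowel 'o'. The stems whose last vowel is 'o' (howafvop → howafvpak, tanfibod → tanfibdak) delete the last vowel and add -ak.
So robresop → robrespak.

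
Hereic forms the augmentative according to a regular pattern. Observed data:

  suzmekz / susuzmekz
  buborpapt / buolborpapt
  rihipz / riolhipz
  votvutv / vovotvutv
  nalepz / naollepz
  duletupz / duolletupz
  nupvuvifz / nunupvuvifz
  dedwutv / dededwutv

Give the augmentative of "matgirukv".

"matgirukv" has second-to-last letter 'k'. The one such stem in the data (suzmekz → susuzmekz) repeats the first consonant+vowel as a prefix (as do votvutv, dedwutv), so the same rule applies.
So matgirukv → mamatgirukv.

mamatgirukv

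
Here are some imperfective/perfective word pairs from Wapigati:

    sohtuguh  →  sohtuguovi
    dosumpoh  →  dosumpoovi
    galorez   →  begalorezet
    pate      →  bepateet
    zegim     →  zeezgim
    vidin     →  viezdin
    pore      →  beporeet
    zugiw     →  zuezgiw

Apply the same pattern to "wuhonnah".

wuhonnaovi

sohtuguh and galorez both have 3 vowels yet inflect differently (sohtuguovi, begalorezet), so the number of vowels is not what conditions the rule; the final letter is.
"wuhonnah" ends in -h. The stems ending in -h (sohtuguh → sohtuguovi, dosumpoh → dosumpoovi) drop the final letter and add -ovi.
So wuhonnah → wuhonnaovi.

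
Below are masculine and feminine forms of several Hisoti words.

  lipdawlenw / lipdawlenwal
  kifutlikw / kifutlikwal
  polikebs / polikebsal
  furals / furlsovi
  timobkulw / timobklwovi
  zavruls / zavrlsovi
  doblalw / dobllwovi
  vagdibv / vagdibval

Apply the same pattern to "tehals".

"tehals" has second-to-last letter 'l'. The stems whose second-to-last letter is 'l' (zavruls → zavrlsovi, timobkulw → timobklwovi, doblalw → dobllwovi) delete the last vowel and add -ovi.
The other pattern: stems whose second-to-last letter is 'b', 'k' or 'n' add -al.
So tehals → tehlsovi.

tehlsovi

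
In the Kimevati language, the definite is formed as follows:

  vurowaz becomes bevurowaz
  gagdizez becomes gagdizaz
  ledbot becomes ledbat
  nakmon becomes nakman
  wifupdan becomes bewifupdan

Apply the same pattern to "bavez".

bavaz

vurowaz and gagdizez both end in -z yet inflect differently (bevurowaz, gagdizaz), so the final letter is not what conditions the rule; the last vowel is.
"bavez" has last vowel 'e'. The one such stem in the data (gagdizez → gagdizaz) changes the last vowel to 'a' (as do nakmon, ledbot), so the same rule applies.
So bavez → bavaz.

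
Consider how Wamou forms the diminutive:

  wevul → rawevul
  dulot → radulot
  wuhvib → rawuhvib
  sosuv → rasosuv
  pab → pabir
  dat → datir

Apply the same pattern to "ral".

ralir

wuhvib and pab both end in -b yet inflect differently (rawuhvib, pabir), so the final letter is not what conditions the rule; the number of vowels is.
"ral" has 1 vowel. The stems with 1 vowel (pab → pabir, dat → datir) add -ir.
The other pattern: stems with 2 vowels add the prefix ra-.
So ral → ralir.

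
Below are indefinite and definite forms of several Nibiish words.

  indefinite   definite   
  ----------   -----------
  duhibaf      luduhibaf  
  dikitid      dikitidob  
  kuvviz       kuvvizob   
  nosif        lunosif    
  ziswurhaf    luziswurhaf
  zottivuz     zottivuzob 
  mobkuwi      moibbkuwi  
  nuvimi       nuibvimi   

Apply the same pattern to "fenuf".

nosif and mobkuwi both have last vowel 'i' yet inflect differently (lunosif, moibbkuwi), so the last vowel is not what conditions the rule; the final letter is.
"fenuf" ends in -f. The stems ending in -f (ziswurhaf → luziswurhaf, duhibaf → luduhibaf, nosif → lunosif) add the prefix lu-.
So fenuf → lufenuf.

lufenuf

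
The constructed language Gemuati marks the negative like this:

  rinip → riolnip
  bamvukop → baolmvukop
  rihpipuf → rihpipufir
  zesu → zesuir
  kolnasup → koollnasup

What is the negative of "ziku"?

zikuir

kolnasup and zesu both have last vowel 'u' yet inflect differently (koollnasup, zesuir), so the last vowel is not what conditions the rule; the final letter is.
"ziku" ends in -u. The one such stem in the data (zesu → zesuir) adds -ir, so the same rule applies.
The other pattern: stems ending in -p insert -ol- after the first vowel.
So ziku → zikuir.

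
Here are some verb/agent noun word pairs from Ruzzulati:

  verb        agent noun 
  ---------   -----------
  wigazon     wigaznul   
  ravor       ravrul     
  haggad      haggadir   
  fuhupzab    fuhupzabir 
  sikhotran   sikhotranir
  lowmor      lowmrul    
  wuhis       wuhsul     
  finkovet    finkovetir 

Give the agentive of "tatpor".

wigazon and sikhotran both end in -n yet inflect differently (wigaznul, sikhotranir), so the final letter is not what conditions the rule; the last vowel is.
"tatpor" has last vowel 'o'. The stems whose last vowel is 'o' (wigazon → wigaznul, ravor → ravrul, lowmor → lowmrul) delete the last vowel and add -ul.
The other pattern: stems whose last vowel is 'a' or 'e' add -ir.
So tatpor → tatprul.

tatprul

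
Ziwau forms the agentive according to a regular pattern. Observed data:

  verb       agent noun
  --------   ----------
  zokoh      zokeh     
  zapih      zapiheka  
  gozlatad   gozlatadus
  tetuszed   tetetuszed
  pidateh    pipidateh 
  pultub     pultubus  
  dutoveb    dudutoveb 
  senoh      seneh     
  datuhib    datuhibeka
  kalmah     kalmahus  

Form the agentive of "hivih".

hiviheka

zokoh and zapih both end in -h yet inflect differently (zokeh, zapiheka), so the final letter is not what conditions the rule; the last vowel is.
"hivih" has last vowel 'i'. The stems whose last vowel is 'i' (zapih → zapiheka, datuhib → datuhibeka) add -eka.
So hivih → hiviheka.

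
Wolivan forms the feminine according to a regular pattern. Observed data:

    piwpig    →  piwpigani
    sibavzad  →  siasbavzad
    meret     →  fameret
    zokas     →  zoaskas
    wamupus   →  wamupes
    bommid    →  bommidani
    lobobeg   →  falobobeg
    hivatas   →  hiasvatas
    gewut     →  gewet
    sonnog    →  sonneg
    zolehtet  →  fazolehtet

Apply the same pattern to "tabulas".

"tabulas" has last vowel 'a'. The stems whose last vowel is 'a' (zokas → zoaskas, hivatas → hiasvatas, sibavzad → siasbavzad) insert -as- after the first vowel.
So tabulas → taasbulas.

taasbulas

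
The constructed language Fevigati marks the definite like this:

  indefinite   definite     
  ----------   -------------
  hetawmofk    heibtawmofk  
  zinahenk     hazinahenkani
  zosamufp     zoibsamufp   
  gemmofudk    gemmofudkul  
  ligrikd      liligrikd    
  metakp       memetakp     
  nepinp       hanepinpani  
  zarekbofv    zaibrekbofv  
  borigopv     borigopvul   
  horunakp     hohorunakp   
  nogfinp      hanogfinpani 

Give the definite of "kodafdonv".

nogfinp and horunakp both end in -p yet inflect differently (hanogfinpani, hohorunakp), so the final letter is not what conditions the rule; the second-to-last letter is.
"kodafdonv" has second-to-last letter 'n'. The stems whose second-to-last letter is 'n' (nogfinp → hanogfinpani, nepinp → hanepinpani, zinahenk → hazinahenkani) add ha- … -ani around the stem.
The other patterns: stems whose second-to-last letter is 'k' repeat the first consonant+vowel as a prefix; stems whose second-to-last letter is 'f' insert -ib- after the first vowel; stems whose second-to-last letter is 'd' or 'p' add -ul.
So kodafdonv → hakodafdonvani.

hakodafdonvani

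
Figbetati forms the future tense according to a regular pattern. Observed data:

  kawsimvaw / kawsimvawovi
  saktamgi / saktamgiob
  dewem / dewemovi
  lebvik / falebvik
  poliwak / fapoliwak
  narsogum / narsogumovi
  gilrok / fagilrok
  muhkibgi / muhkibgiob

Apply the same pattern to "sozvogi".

sozvogiob

"sozvogi" ends in -i. The stems ending in -i (saktamgi → saktamgiob, muhkibgi → muhkibgiob) add -ob.
The other patterns: stems ending in -k add the prefix fa-; stems ending in -m or -w add -ovi.
So sozvogi → sozvogiob.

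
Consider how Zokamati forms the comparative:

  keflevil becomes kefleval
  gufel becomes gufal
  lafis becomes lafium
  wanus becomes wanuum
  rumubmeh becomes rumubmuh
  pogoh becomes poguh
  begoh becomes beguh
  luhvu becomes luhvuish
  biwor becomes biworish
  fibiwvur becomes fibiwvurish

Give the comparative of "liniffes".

keflevil and lafis both have last vowel 'i' yet inflect differently (kefleval, lafium), so the last vowel is not what conditions the rule; the final letter is.
"liniffes" ends in -s. The stems ending in -s (lafis → lafium, wanus → wanuum) drop the final letter and add -um.
So liniffes → liniffeum.

liniffeum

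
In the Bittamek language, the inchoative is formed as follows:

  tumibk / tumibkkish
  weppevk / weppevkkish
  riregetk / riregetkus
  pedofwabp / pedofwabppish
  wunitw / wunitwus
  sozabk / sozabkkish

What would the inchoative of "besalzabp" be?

besalzabppish

tumibk and riregetk both end in -k yet inflect differently (tumibkkish, riregetkus), so the final letter is not what conditions the rule; the second-to-last letter is.
"besalzabp" has second-to-last letter 'b'. The stems whose second-to-last letter is 'b' (tumibk → tumibkkish, sozabk → sozabkkish, pedofwabp → pedofwabppish) double the final consonant and add -ish.
So besalzabp → besalzabppish.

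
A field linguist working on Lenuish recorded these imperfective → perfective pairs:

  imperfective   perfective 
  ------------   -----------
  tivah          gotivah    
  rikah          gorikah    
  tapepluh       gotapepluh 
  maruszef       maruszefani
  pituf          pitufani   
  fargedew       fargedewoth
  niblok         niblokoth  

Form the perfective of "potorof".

"potorof" ends in -f. The stems ending in -f (maruszef → maruszefani, pituf → pitufani) add -ani.
So potorof → potorofani.

potorofani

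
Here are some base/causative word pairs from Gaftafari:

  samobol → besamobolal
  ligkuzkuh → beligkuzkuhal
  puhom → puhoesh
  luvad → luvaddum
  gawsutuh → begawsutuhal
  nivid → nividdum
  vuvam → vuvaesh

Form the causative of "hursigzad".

hursigzaddum

"hursigzad" ends in -d. The stems ending in -d (luvad → luvaddum, nivid → nividdum) double the final consonant and add -um.
So hursigzad → hursigzaddum.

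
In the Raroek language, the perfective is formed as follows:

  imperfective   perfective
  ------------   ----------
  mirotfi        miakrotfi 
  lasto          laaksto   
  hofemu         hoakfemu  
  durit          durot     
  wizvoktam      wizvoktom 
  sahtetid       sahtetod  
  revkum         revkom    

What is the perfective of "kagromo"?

mirotfi and durit both have last vowel 'i' yet inflect differently (miakrotfi, durot), so the last vowel is not what conditions the rule; whether the stem ends in a vowel or a consonant is.
"kagromo" ends in a vowel. The stems ending in a vowel (mirotfi → miakrotfi, lasto → laaksto, hofemu → hoakfemu) insert -ak- after the first vowel.
The other pattern: stems ending in a consonant change the last vowel to 'o'.
So kagromo → kaakgromo.

kaakgromo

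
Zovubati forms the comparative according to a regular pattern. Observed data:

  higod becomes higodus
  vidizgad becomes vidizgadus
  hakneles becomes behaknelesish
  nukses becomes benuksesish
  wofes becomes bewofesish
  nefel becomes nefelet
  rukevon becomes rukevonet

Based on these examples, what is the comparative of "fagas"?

befagasish

hakneles and nefel both have last vowel 'e' yet inflect differently (behaknelesish, nefelet), so the last vowel is not what conditions the rule; the final letter is.
"fagas" ends in -s. The stems ending in -s (hakneles → behaknelesish, nukses → benuksesish, wofes → bewofesish) add be- … -ish around the stem.
The other patterns: stems ending in -d add -us; stems ending in -l or -n add -et.
So fagas → befagasish.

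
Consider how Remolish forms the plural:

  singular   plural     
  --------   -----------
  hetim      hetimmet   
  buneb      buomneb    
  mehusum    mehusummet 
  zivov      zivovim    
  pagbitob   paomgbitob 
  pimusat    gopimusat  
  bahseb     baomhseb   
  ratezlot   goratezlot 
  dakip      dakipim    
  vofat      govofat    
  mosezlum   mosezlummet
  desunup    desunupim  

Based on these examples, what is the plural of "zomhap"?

zomhapim

ratezlot and pagbitob both have last vowel 'o' yet inflect differently (goratezlot, paomgbitob), so the last vowel is not what conditions the rule; the final letter is.
"zomhap" ends in -p. The stems ending in -p (desunup → desunupim, dakip → dakipim) add -im.
So zomhap → zomhapim.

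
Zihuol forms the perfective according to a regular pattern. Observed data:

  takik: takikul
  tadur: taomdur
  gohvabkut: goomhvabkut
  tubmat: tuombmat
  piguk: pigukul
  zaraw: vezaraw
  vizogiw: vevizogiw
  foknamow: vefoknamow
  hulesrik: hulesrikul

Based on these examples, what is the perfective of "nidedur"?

vizogiw and hulesrik both have last vowel 'i' yet inflect differently (vevizogiw, hulesrikul), so the last vowel is not what conditions the rule; the final letter is.
"nidedur" ends in -r. The one such stem in the data (tadur → taomdur) inserts -om- after the first vowel (as do gohvabkut, tubmat), so the same rule applies.
So nidedur → niomdedur.

niomdedur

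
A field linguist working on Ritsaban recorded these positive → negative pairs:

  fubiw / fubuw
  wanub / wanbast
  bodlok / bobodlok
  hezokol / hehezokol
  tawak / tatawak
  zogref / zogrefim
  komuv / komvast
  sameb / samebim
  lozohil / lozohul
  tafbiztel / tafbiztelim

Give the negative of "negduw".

lozohil and tafbiztel both end in -l yet inflect differently (lozohul, tafbiztelim), so the final letter is not what conditions the rule; the last vowel is.
"negduw" has last vowel 'u'. The stems whose last vowel is 'u' (komuv → komvast, wanub → wanbast) delete the last vowel and add -ast.
The other patterns: stems whose last vowel is 'i' change the last vowel to 'u'; stems whose last vowel is 'e' add -im; stems whose last vowel is 'a' or 'o' repeat the first consonant+vowel as a prefix.
So negduw → negdwast.

negdwast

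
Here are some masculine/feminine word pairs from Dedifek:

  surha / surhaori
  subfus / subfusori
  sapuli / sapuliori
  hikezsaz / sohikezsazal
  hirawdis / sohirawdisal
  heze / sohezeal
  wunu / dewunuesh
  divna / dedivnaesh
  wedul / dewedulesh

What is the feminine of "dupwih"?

subfus and hirawdis both end in -s yet inflect differently (subfusori, sohirawdisal), so the final letter is not what conditions the rule; the first letter is.
"dupwih" begins with d-. The one such stem in the data (divna → dedivnaesh) adds de- … -esh around the stem, so the same rule applies.
The other patterns: stems beginning with s- add -ori; stems beginning with h- add so- … -al around the stem.
So dupwih → dedupwihesh.

dedupwihesh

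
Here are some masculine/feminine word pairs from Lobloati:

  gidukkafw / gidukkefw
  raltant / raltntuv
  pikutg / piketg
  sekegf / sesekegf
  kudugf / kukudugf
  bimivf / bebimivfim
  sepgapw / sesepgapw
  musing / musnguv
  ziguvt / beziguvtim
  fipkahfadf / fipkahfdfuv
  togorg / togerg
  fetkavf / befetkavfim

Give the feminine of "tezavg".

raltant and ziguvt both end in -t yet inflect differently (raltntuv, beziguvtim), so the final letter is not what conditions the rule; the second-to-last letter is.
"tezavg" has second-to-last letter 'v'. The stems whose second-to-last letter is 'v' (ziguvt → beziguvtim, bimivf → bebimivfim, fetkavf → befetkavfim) add be- … -im around the stem.
So tezavg → betezavgim.

betezavgim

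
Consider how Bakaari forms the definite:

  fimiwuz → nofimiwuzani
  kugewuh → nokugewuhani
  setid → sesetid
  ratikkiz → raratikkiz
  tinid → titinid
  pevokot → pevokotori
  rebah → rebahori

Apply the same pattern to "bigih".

"bigih" has last vowel 'i'. The stems whose last vowel is 'i' (setid → sesetid, ratikkiz → raratikkiz, tinid → titinid) repeat the first consonant+vowel as a prefix.
The other patterns: stems whose last vowel is 'u' add no- … -ani around the stem; stems whose last vowel is 'a' or 'o' add -ori.
So bigih → bibigih.

bibigih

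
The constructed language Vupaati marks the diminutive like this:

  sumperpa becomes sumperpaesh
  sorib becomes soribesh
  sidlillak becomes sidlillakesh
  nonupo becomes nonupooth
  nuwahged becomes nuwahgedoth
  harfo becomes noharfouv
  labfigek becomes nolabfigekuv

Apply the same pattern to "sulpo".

sulpoesh

nonupo and harfo both end in -o yet inflect differently (nonupooth, noharfouv), so the final letter is not what conditions the rule; the first letter is.
"sulpo" begins with s-. The stems beginning with s- (sumperpa → sumperpaesh, sorib → soribesh, sidlillak → sidlillakesh) add -esh.
The other patterns: stems beginning with n- add -oth; stems beginning with h- or l- add no- … -uv around the stem.
So sulpo → sulpoesh.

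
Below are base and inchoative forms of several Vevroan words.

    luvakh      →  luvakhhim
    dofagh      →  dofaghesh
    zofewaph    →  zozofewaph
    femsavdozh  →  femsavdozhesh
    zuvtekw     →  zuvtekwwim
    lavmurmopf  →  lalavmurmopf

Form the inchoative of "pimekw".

pimekwwim

dofagh and luvakh both end in -h yet inflect differently (dofaghesh, luvakhhim), so the final letter is not what conditions the rule; the second-to-last letter is.
"pimekw" has second-to-last letter 'k'. The stems whose second-to-last letter is 'k' (zuvtekw → zuvtekwwim, luvakh → luvakhhim) double the final consonant and add -im.
So pimekw → pimekwwim.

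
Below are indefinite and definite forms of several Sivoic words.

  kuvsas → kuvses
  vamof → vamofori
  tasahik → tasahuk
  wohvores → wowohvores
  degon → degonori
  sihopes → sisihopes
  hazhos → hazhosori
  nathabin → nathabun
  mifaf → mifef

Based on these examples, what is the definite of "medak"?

wohvores and kuvsas both end in -s yet inflect differently (wowohvores, kuvses), so the final letter is not what conditions the rule; the last vowel is.
"medak" has last vowel 'a'. The stems whose last vowel is 'a' (kuvsas → kuvses, mifaf → mifef) change the last vowel to 'e'.
So medak → medek.

medek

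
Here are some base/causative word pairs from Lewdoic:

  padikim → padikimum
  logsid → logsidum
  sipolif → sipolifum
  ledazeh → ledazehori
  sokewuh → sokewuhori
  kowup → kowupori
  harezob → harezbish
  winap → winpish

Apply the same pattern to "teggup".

teggupori

"teggup" has last vowel 'u'. The stems whose last vowel is 'u' (sokewuh → sokewuhori, kowup → kowupori) add -ori.
The other patterns: stems whose last vowel is 'i' add -um; stems whose last vowel is 'a' or 'o' delete the last vowel and add -ish.
So teggup → teggupori.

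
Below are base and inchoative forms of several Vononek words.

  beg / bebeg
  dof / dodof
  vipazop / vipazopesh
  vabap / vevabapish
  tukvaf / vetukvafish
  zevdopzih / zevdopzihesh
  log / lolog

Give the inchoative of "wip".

dof and tukvaf both end in -f yet inflect differently (dodof, vetukvafish), so the final letter is not what conditions the rule; the number of vowels is.
"wip" has 1 vowel. The stems with 1 vowel (log → lolog, beg → bebeg, dof → dodof) repeat the first consonant+vowel as a prefix.
So wip → wiwip.

wiwip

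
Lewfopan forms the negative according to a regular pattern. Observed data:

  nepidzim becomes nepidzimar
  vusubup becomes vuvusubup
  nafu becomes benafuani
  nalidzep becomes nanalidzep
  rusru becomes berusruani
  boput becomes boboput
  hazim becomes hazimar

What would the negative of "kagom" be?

rusru and vusubup both have last vowel 'u' yet inflect differently (berusruani, vuvusubup), so the last vowel is not what conditions the rule; the final letter is.
"kagom" ends in -m. The stems ending in -m (nepidzim → nepidzimar, hazim → hazimar) add -ar.
The other patterns: stems ending in -u add be- … -ani around the stem; stems ending in -p or -t repeat the first consonant+vowel as a prefix.
So kagom → kagomar.

kagomar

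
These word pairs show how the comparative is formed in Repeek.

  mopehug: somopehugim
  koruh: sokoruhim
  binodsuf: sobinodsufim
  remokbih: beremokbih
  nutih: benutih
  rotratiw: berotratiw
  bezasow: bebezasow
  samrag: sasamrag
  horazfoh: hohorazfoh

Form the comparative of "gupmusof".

"gupmusof" has last vowel 'o'. The stems whose last vowel is 'o' (bezasow → bebezasow, horazfoh → hohorazfoh) repeat the first consonant+vowel as a prefix.
So gupmusof → gugupmusof.

gugupmusof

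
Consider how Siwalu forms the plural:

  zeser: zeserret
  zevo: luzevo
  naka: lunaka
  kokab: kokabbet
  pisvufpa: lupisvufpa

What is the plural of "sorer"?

naka and kokab both have last vowel 'a' yet inflect differently (lunaka, kokabbet), so the last vowel is not what conditions the rule; whether the stem ends in a vowel or a consonant is.
"sorer" ends in a consonant. The stems ending in a consonant (kokab → kokabbet, zeser → zeserret) double the final consonant and add -et.
The other pattern: stems ending in a vowel add the prefix lu-.
So sorer → sorerret.

sorerret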